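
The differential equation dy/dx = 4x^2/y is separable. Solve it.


Separate variables: y dy = 4x^2 dx.
Integrate both sides: y²/2 = (4/3)x^3 + C₀.
Multiply by 2: y² = (8/3)x^3 + C.


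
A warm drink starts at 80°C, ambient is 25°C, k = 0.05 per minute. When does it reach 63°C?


From T(t) = T_a + (T₀ - T_a)e^(-kt), set T(t) = 63:
(63 - 25) / (80 - 25) = e^(-0.05t), so t = -ln(0.691)/0.05 ≈ 7.4 minutes.


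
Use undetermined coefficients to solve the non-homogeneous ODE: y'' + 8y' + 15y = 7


Characteristic roots of r² + 8r + 15 = 0 are -3, -5.
y_h = C₁e^(-3x) + C₂e^(-5x).
Constant forcing; try y_p = A. Then 15A = 7 ⇒ A = 7/15.
General solution: y = C₁e^(-3x) + C₂e^(-5x) + 7/15.


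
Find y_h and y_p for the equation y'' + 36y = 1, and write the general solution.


Homogeneous part: r² + 36 = 0 ⇒ r = ±6i, so y_h = C₁cos(6x) + C₂sin(6x).
Try constant y_p = A; plug in: 36A = 1 ⇒ A = 1/36.
General solution: y = C₁cos(6x) + C₂sin(6x) + 1/36.


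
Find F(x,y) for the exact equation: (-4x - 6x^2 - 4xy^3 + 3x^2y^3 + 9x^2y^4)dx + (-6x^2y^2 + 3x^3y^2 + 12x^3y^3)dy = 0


Check exactness: ∂M/∂y = -12xy^2 + 9x^2y^2 + 36x^2y^3 and ∂N/∂x = -12xy^2 + 9x^2y^2 + 36x^2y^3; equal, so the equation is exact.
Integrate M with respect to x (treating y as constant): ∫M dx = -2x^2 - 2x^3 - 2x^2y^3 + x^3y^3 + 3x^3y^4 + h(y).
Differentiate w.r.t. y and set equal to N: all terms match, so h'(y) = 0 and h is a constant absorbed into C.
General solution: -2x^2 - 2x^3 - 2x^2y^3 + x^3y^3 + 3x^3y^4 = C.


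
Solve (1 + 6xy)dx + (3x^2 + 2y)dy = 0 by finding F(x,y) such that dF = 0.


Check exactness: ∂M/∂y = 6x and ∂N/∂x = 6x; equal, so the equation is exact.
Integrate M with respect to x (treating y as constant): ∫M dx = x + 3x^2y + h(y).
Differentiate w.r.t. y and set equal to N: the x-dependent terms already match, leaving h'(y) = 2y. Integrate: h(y) = y^2.
So F(x,y) = x + 3x^2y + y^2.
General solution: x + 3x^2y + y^2 = C.


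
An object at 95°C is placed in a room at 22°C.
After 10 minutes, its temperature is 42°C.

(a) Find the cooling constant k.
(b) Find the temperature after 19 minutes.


Newton's law: T(t) = T_a + (T₀ - T_a)e^(-kt).
(a) Use T(10) = 42: (42 - 22)/(95 - 22) = e^(-k·10), so k = -ln(0.274)/10 ≈ 0.1295.
(b) Apply k to t = 19: T(19) = 22 + (73)e^(-2.460) ≈ 28.2°C.


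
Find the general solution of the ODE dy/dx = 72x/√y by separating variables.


Separate: √y dy = 72x dx.
Integrate: (2/3)y^(3/2) = 36x² + C.


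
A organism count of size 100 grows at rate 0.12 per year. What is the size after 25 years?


The ODE dP/dt = 0.12P has solution P(t) = P(0)e^(0.12t).
Substitute P(0) = 100 and t = 25: P(25) = 100 e^(3.00) ≈ 2009.


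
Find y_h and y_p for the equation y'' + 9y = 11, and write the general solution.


Homogeneous part: r² + 9 = 0 ⇒ r = ±3i, so y_h = C₁cos(3x) + C₂sin(3x).
Try constant y_p = A; plug in: 9A = 11 ⇒ A = 11/9.
General solution: y = C₁cos(3x) + C₂sin(3x) + 11/9.


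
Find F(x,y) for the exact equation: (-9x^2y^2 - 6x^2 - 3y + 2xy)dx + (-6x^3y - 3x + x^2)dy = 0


Check exactness: ∂M/∂y = -18x^2y - 3 + 2x and ∂N/∂x = -18x^2y - 3 + 2x; equal, so the equation is exact.
Integrate M with respect to x (treating y as constant): ∫M dx = -3x^3y^2 - 2x^3 - 3xy + x^2y + h(y).
Differentiate w.r.t. y and set equal to N: all terms match, so h'(y) = 0 and h is a constant absorbed into C.
General solution: -3x^3y^2 - 2x^3 - 3xy + x^2y = C.


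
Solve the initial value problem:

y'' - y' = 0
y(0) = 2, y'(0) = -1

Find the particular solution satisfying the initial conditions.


Characteristic roots of r² - r = 0 are 1, 0.
General solution y = c₁ e^(x) + c₂.
Apply y(0) = 2: c₁ + c₂ = 2. Apply y'(0) = -1: 1 c₁ + 0 c₂ = -1.
Solve: c₁ = -1, c₂ = 3.
Particular solution: y = -e^(x) + 3.


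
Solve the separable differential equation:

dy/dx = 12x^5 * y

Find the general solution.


Separate variables: dy/y = 12x^5 dx.
Integrate: ln|y| = 2x^6 + C₀.
Exponentiate: y = Ce^(2x^6).


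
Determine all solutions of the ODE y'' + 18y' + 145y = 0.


Characteristic equation: r² + 18r + 145 = 0.
Discriminant is negative; roots r = -9 ± 8i (complex conjugate pair).
General solution uses e^(α x)(C₁ cos(β x) + C₂ sin(β x)): y = e^(-9x)(C₁cos(8x) + C₂sin(8x)).


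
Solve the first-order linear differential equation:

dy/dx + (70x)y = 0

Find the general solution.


P(x) = 70x ⇒ μ = e^(35x²).
Q(x) = 0 so μ y is constant: y = Ce^(-35x²).


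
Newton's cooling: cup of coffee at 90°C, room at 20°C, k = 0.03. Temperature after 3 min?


Newton's law: dT/dt = -k(T - T_a) has solution T(t) = T_a + (T₀ - T_a)e^(-kt).
Plug in T_a = 20, T₀ = 90, k = 0.03, t = 3: T(3) = 20 + (70)e^(-0.09) ≈ 84.0°C.


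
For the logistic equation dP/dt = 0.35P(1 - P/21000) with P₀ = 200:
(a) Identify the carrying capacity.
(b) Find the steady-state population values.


Logistic ODE dP/dt = 0.35P(1 - P/21000) has equilibria where dP/dt = 0, i.e. P = 0 or P = 21000.
The coefficient (1 - P/K) = 0 when P = K, identifying K = 21000 as the carrying capacity.
(a) K = 21000; (b) equilibria P = 0 and P = 21000.


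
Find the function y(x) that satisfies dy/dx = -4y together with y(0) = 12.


General solution of y' = -4y is y = Ce^(-4x).
Apply y(0) = 12: C = 12.
Particular solution: y = 12e^(-4x).


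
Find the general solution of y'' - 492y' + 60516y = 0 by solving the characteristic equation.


Characteristic equation: r² - 492r + 60516 = 0, i.e. (r - 246)² = 0.
Repeated root r = 246; include an x factor for the second linearly independent solution.
General solution: y = (C₁ + C₂x)e^(246x).


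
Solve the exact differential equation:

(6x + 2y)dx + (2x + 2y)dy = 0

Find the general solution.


Check exactness: ∂M/∂y = 2 and ∂N/∂x = 2; equal, so the equation is exact.
Integrate M with respect to x (treating y as constant): ∫M dx = 3x^2 + 2xy + h(y).
Differentiate w.r.t. y and set equal to N: the x-dependent terms already match, leaving h'(y) = 2y. Integrate: h(y) = y^2.
So F(x,y) = 3x^2 + 2xy + y^2.
General solution: 3x^2 + 2xy + y^2 = C.


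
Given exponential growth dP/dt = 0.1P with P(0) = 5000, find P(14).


The ODE dP/dt = 0.1P has solution P(t) = P(0)e^(0.1t).
Substitute P(0) = 5000 and t = 14: P(14) = 5000 e^(1.40) ≈ 20276.


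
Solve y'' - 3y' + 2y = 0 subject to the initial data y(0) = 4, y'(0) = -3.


Characteristic roots of r² - 3r + 2 = 0 are 2, 1.
General solution y = c₁ e^(2x) + c₂ e^(x).
Apply y(0) = 4: c₁ + c₂ = 4. Apply y'(0) = -3: 2 c₁ + 1 c₂ = -3.
Solve: c₁ = -7, c₂ = 11.
Particular solution: y = -7e^(2x) + 11e^(x).


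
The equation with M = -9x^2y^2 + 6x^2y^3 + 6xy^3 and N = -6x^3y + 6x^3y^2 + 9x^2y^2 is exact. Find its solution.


Check exactness: ∂M/∂y = -18x^2y + 18x^2y^2 + 18xy^2 and ∂N/∂x = -18x^2y + 18x^2y^2 + 18xy^2; equal, so the equation is exact.
Integrate M with respect to x (treating y as constant): ∫M dx = -3x^3y^2 + 2x^3y^3 + 3x^2y^3 + h(y).
Differentiate w.r.t. y and set equal to N: all terms match, so h'(y) = 0 and h is a constant absorbed into C.
General solution: -3x^3y^2 + 2x^3y^3 + 3x^2y^3 = C.


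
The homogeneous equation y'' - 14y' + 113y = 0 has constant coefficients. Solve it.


Characteristic equation: r² - 14r + 113 = 0.
Discriminant is negative; roots r = 7 ± 8i (complex conjugate pair).
General solution uses e^(α x)(C₁ cos(β x) + C₂ sin(β x)): y = e^(7x)(C₁cos(8x) + C₂sin(8x)).


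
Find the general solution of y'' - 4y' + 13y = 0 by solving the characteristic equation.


Characteristic equation: r² - 4r + 13 = 0.
Discriminant is negative; roots r = 2 ± 3i (complex conjugate pair).
General solution uses e^(α x)(C₁ cos(β x) + C₂ sin(β x)): y = e^(2x)(C₁cos(3x) + C₂sin(3x)).


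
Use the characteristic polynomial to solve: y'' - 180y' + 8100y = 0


Characteristic equation: r² - 180r + 8100 = 0, i.e. (r - 90)² = 0.
Repeated root r = 90; include an x factor for the second linearly independent solution.
General solution: y = (C₁ + C₂x)e^(90x).


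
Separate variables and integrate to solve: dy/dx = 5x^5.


Integrate both sides with respect to x: y = ∫ 5x^5 dx = (5/6)x^6 + C.


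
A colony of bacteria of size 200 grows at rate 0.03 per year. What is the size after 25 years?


The ODE dP/dt = 0.03P has solution P(t) = P(0)e^(0.03t).
Substitute P(0) = 200 and t = 25: P(25) = 200 e^(0.75) ≈ 423.


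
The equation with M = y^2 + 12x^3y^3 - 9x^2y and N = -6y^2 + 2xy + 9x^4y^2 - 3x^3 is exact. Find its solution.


Check exactness: ∂M/∂y = 2y + 36x^3y^2 - 9x^2 and ∂N/∂x = 2y + 36x^3y^2 - 9x^2; equal, so the equation is exact.
Integrate M with respect to x (treating y as constant): ∫M dx = xy^2 + 3x^4y^3 - 3x^3y + h(y).
Differentiate w.r.t. y and set equal to N: the x-dependent terms already match, leaving h'(y) = -6y^2. Integrate: h(y) = -2y^3.
So F(x,y) = -2y^3 + xy^2 + 3x^4y^3 - 3x^3y.
General solution: -2y^3 + xy^2 + 3x^4y^3 - 3x^3y = C.


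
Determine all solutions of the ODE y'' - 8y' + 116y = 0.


Characteristic equation: r² - 8r + 116 = 0.
Discriminant is negative; roots r = 4 ± 10i (complex conjugate pair).
General solution uses e^(α x)(C₁ cos(β x) + C₂ sin(β x)): y = e^(4x)(C₁cos(10x) + C₂sin(10x)).


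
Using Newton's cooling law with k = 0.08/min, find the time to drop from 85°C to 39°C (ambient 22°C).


From T(t) = T_a + (T₀ - T_a)e^(-kt), set T(t) = 39:
(39 - 22) / (85 - 22) = e^(-0.08t), so t = -ln(0.270)/0.08 ≈ 16.4 minutes.


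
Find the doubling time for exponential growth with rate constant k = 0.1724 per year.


Exponential growth: P(t) = P₀ e^(0.1724t). Set P(t)/P₀ = 2: e^(0.1724t) = 2.
Solve: t = ln(2)/0.1724 ≈ 4.02 years.


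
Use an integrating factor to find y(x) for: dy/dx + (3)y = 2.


P(x) = 3, Q(x) = 2; integrating factor μ = e^(3x).
(μ y)' = 2e^(3x) ⇒ μ y = (2/3)e^(3x) + C.
Divide by μ: y = 2/3 + Ce^(-3x).


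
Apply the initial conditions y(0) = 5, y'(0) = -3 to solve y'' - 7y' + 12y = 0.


Characteristic roots of r² - 7r + 12 = 0 are 3, 4.
General solution y = c₁ e^(3x) + c₂ e^(4x).
Apply y(0) = 5: c₁ + c₂ = 5. Apply y'(0) = -3: 3 c₁ + 4 c₂ = -3.
Solve: c₁ = 23, c₂ = -18.
Particular solution: y = 23e^(3x) - 18e^(4x).


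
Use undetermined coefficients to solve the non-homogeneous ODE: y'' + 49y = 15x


Homogeneous: r² + 49 = 0 ⇒ r = ±7i, y_h = C₁cos(7x) + C₂sin(7x).
Polynomial forcing; try y_p = Ax + B. Then y_p'' + 49 y_p = 49(Ax + B) = 15x, so B = 0 and A = 15/49.
General solution: y = C₁cos(7x) + C₂sin(7x) + (15/49)x.


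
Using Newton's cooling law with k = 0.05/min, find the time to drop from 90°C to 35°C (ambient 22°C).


From T(t) = T_a + (T₀ - T_a)e^(-kt), set T(t) = 35:
(35 - 22) / (90 - 22) = e^(-0.05t), so t = -ln(0.191)/0.05 ≈ 33.1 minutes.


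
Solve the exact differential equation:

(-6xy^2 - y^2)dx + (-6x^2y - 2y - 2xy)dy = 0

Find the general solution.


Check exactness: ∂M/∂y = -12xy - 2y and ∂N/∂x = -12xy - 2y; equal, so the equation is exact.
Integrate M with respect to x (treating y as constant): ∫M dx = -3x^2y^2 - xy^2 + h(y).
Differentiate w.r.t. y and set equal to N: the x-dependent terms already match, leaving h'(y) = -2y. Integrate: h(y) = -y^2.
So F(x,y) = -3x^2y^2 - y^2 - xy^2.
General solution: -3x^2y^2 - y^2 - xy^2 = C.


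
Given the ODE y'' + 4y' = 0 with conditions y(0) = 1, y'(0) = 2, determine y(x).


Characteristic roots of r² + 4r = 0 are 0, -4.
General solution y = c₁ + c₂ e^(-4x).
Apply y(0) = 1: c₁ + c₂ = 1. Apply y'(0) = 2: 0 c₁ - 4 c₂ = 2.
Solve: c₁ = 3/2, c₂ = -1/2.
Particular solution: y = 3/2 - (1/2)e^(-4x).


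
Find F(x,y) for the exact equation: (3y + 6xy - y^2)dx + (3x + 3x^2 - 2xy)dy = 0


Check exactness: ∂M/∂y = 3 + 6x - 2y and ∂N/∂x = 3 + 6x - 2y; equal, so the equation is exact.
Integrate M with respect to x (treating y as constant): ∫M dx = 3xy + 3x^2y - xy^2 + h(y).
Differentiate w.r.t. y and set equal to N: all terms match, so h'(y) = 0 and h is a constant absorbed into C.
General solution: 3xy + 3x^2y - xy^2 = C.


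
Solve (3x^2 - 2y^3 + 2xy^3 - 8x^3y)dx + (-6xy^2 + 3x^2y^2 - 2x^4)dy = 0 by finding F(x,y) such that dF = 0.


Check exactness: ∂M/∂y = -6y^2 + 6xy^2 - 8x^3 and ∂N/∂x = -6y^2 + 6xy^2 - 8x^3; equal, so the equation is exact.
Integrate M with respect to x (treating y as constant): ∫M dx = x^3 - 2xy^3 + x^2y^3 - 2x^4y + h(y).
Differentiate w.r.t. y and set equal to N: all terms match, so h'(y) = 0 and h is a constant absorbed into C.
General solution: x^3 - 2xy^3 + x^2y^3 - 2x^4y = C.


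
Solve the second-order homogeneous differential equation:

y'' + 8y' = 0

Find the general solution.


Characteristic equation: r² + 8r = 0.
Factor: (r - 0)(r + 8) = 0 ⇒ r = 0, -8 (distinct real).
General solution: y = C₁ + C₂e^(-8x).


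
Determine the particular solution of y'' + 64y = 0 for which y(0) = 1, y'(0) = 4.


Characteristic roots of r² + 64 = 0 are ±8i, so y = C₁cos(8x) + C₂sin(8x).
Apply y(0) = 1: C₁ = 1. Differentiate and apply y'(0) = 4: 8·C₂ = 4, so C₂ = 1/2.
Particular solution: y = cos(8x) + (1/2)sin(8x).


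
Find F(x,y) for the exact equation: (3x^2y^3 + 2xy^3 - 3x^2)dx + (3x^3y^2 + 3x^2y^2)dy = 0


Check exactness: ∂M/∂y = 9x^2y^2 + 6xy^2 and ∂N/∂x = 9x^2y^2 + 6xy^2; equal, so the equation is exact.
Integrate M with respect to x (treating y as constant): ∫M dx = x^3y^3 + x^2y^3 - x^3 + h(y).
Differentiate w.r.t. y and set equal to N: all terms match, so h'(y) = 0 and h is a constant absorbed into C.
General solution: x^3y^3 + x^2y^3 - x^3 = C.


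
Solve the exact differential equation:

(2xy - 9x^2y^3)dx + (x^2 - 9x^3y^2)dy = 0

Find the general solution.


Check exactness: ∂M/∂y = 2x - 27x^2y^2 and ∂N/∂x = 2x - 27x^2y^2; equal, so the equation is exact.
Integrate M with respect to x (treating y as constant): ∫M dx = x^2y - 3x^3y^3 + h(y).
Differentiate w.r.t. y and set equal to N: all terms match, so h'(y) = 0 and h is a constant absorbed into C.
General solution: x^2y - 3x^3y^3 = C.


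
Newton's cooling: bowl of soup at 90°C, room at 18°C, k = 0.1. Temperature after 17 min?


Newton's law: dT/dt = -k(T - T_a) has solution T(t) = T_a + (T₀ - T_a)e^(-kt).
Plug in T_a = 18, T₀ = 90, k = 0.1, t = 17: T(17) = 18 + (72)e^(-1.70) ≈ 31.2°C.


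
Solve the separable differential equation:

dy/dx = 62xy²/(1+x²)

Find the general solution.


Separate: dy/y² = 62x/(1+x²) dx.
Integrate LHS: ∫ dy/y² = -1/y.
Integrate RHS via u = 1+x²: 31ln(1+x²) + C.
Result: -1/y = 31ln(1+x²) + C.


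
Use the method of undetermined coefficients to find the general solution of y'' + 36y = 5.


Homogeneous part: r² + 36 = 0 ⇒ r = ±6i, so y_h = C₁cos(6x) + C₂sin(6x).
Try constant y_p = A; plug in: 36A = 5 ⇒ A = 5/36.
General solution: y = C₁cos(6x) + C₂sin(6x) + 5/36.


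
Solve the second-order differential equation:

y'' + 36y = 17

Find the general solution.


Homogeneous part: r² + 36 = 0 ⇒ r = ±6i, so y_h = C₁cos(6x) + C₂sin(6x).
Try constant y_p = A; plug in: 36A = 17 ⇒ A = 17/36.
General solution: y = C₁cos(6x) + C₂sin(6x) + 17/36.


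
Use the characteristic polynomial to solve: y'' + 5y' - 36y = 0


Characteristic equation: r² + 5r - 36 = 0.
Factor: (r - 4)(r + 9) = 0 ⇒ r = 4, -9 (distinct real).
General solution: y = C₁e^(4x) + C₂e^(-9x).


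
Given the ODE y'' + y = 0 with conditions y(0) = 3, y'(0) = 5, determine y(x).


Characteristic roots of r² + 1 = 0 are ±1i, so y = C₁cos(x) + C₂sin(x).
Apply y(0) = 3: C₁ = 3. Differentiate and apply y'(0) = 5: 1·C₂ = 5, so C₂ = 5.
Particular solution: y = 3cos(x) + 5sin(x).


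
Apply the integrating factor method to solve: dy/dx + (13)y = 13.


P(x) = 13, Q(x) = 13; integrating factor μ = e^(13x).
(μ y)' = 13e^(13x) ⇒ μ y = e^(13x) + C.
Divide by μ: y = 1 + Ce^(-13x).


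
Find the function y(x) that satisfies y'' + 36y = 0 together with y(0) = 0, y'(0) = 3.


Characteristic roots of r² + 36 = 0 are ±6i, so y = C₁cos(6x) + C₂sin(6x).
Apply y(0) = 0: C₁ = 0. Differentiate and apply y'(0) = 3: 6·C₂ = 3, so C₂ = 1/2.
Particular solution: y = (1/2)sin(6x).


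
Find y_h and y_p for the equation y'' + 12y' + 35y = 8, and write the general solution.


Characteristic roots of r² + 12r + 35 = 0 are -5, -7.
y_h = C₁e^(-5x) + C₂e^(-7x).
Constant forcing; try y_p = A. Then 35A = 8 ⇒ A = 8/35.
General solution: y = C₁e^(-5x) + C₂e^(-7x) + 8/35.


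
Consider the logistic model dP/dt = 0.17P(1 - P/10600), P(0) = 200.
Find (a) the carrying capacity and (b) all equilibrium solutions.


Logistic ODE dP/dt = 0.17P(1 - P/10600) has equilibria where dP/dt = 0, i.e. P = 0 or P = 10600.
The coefficient (1 - P/K) = 0 when P = K, identifying K = 10600 as the carrying capacity.
(a) K = 10600; (b) equilibria P = 0 and P = 10600.


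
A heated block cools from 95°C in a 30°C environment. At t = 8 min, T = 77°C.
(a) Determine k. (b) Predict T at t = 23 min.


Newton's law: T(t) = T_a + (T₀ - T_a)e^(-kt).
(a) Use T(8) = 77: (77 - 30)/(95 - 30) = e^(-k·8), so k = -ln(0.723)/8 ≈ 0.0405.
(b) Apply k to t = 23: T(23) = 30 + (65)e^(-0.932) ≈ 55.6°C.


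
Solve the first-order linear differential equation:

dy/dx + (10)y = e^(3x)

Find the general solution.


P(x) = 10 ⇒ μ = e^(10x).
(μ y)' = e^(13x) ⇒ μ y = e^(13x)/13 + C.
Divide by μ: y = (1/13)e^(3x) + Ce^(-10x).


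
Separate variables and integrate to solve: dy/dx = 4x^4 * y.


Separate variables: dy/y = 4x^4 dx.
Integrate: ln|y| = (4/5)x^5 + C₀.
Exponentiate: y = Ce^((4/5)x^5).


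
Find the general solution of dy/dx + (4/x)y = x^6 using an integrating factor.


P(x) = 4/x ⇒ μ = x^4.
(x^4 y)' = x^4·x^6 = x^10.
Integrate: x^4 y = x^11/(11) + C.
Solve for y: y = (1/11)x^7 + C/x^4.


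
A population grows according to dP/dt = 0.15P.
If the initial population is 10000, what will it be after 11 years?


The ODE dP/dt = 0.15P has solution P(t) = P(0)e^(0.15t).
Substitute P(0) = 10000 and t = 11: P(11) = 10000 e^(1.65) ≈ 52070.


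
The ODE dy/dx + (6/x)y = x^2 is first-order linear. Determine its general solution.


P(x) = 6/x ⇒ μ = x^6.
(x^6 y)' = x^6·x^2 = x^8.
Integrate: x^6 y = x^9/(9) + C.
Solve for y: y = (1/9)x^3 + C/x^6.


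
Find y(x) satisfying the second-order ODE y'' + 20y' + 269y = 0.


Characteristic equation: r² + 20r + 269 = 0.
Discriminant is negative; roots r = -10 ± 13i (complex conjugate pair).
General solution uses e^(α x)(C₁ cos(β x) + C₂ sin(β x)): y = e^(-10x)(C₁cos(13x) + C₂sin(13x)).


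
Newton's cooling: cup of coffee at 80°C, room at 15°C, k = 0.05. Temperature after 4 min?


Newton's law: dT/dt = -k(T - T_a) has solution T(t) = T_a + (T₀ - T_a)e^(-kt).
Plug in T_a = 15, T₀ = 80, k = 0.05, t = 4: T(4) = 15 + (65)e^(-0.20) ≈ 68.2°C.


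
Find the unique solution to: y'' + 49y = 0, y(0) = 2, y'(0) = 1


Characteristic roots of r² + 49 = 0 are ±7i, so y = C₁cos(7x) + C₂sin(7x).
Apply y(0) = 2: C₁ = 2. Differentiate and apply y'(0) = 1: 7·C₂ = 1, so C₂ = 1/7.
Particular solution: y = 2cos(7x) + (1/7)sin(7x).


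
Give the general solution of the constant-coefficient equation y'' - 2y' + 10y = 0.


Characteristic equation: r² - 2r + 10 = 0.
Discriminant is negative; roots r = 1 ± 3i (complex conjugate pair).
General solution uses e^(α x)(C₁ cos(β x) + C₂ sin(β x)): y = e^(x)(C₁cos(3x) + C₂sin(3x)).


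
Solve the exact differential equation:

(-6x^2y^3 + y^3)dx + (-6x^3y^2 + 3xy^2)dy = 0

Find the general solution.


Check exactness: ∂M/∂y = -18x^2y^2 + 3y^2 and ∂N/∂x = -18x^2y^2 + 3y^2; equal, so the equation is exact.
Integrate M with respect to x (treating y as constant): ∫M dx = -2x^3y^3 + xy^3 + h(y).
Differentiate w.r.t. y and set equal to N: all terms match, so h'(y) = 0 and h is a constant absorbed into C.
General solution: -2x^3y^3 + xy^3 = C.


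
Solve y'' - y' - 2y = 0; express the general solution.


Characteristic equation: r² - r - 2 = 0.
Factor: (r - 2)(r + 1) = 0 ⇒ r = 2, -1 (distinct real).
General solution: y = C₁e^(2x) + C₂e^(-x).


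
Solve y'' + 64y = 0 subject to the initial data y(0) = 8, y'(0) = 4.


Characteristic roots of r² + 64 = 0 are ±8i, so y = C₁cos(8x) + C₂sin(8x).
Apply y(0) = 8: C₁ = 8. Differentiate and apply y'(0) = 4: 8·C₂ = 4, so C₂ = 1/2.
Particular solution: y = 8cos(8x) + (1/2)sin(8x).


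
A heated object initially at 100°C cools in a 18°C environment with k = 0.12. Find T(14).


Newton's law: dT/dt = -k(T - T_a) has solution T(t) = T_a + (T₀ - T_a)e^(-kt).
Plug in T_a = 18, T₀ = 100, k = 0.12, t = 14: T(14) = 18 + (82)e^(-1.68) ≈ 33.3°C.


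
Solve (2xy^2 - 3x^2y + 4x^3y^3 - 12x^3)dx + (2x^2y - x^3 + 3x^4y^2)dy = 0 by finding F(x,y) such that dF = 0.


Check exactness: ∂M/∂y = 4xy - 3x^2 + 12x^3y^2 and ∂N/∂x = 4xy - 3x^2 + 12x^3y^2; equal, so the equation is exact.
Integrate M with respect to x (treating y as constant): ∫M dx = x^2y^2 - x^3y + x^4y^3 - 3x^4 + h(y).
Differentiate w.r.t. y and set equal to N: all terms match, so h'(y) = 0 and h is a constant absorbed into C.
General solution: x^2y^2 - x^3y + x^4y^3 - 3x^4 = C.


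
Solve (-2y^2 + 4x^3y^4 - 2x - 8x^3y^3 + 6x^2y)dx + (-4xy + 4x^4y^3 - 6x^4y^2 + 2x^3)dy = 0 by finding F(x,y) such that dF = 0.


Check exactness: ∂M/∂y = -4y + 16x^3y^3 - 24x^3y^2 + 6x^2 and ∂N/∂x = -4y + 16x^3y^3 - 24x^3y^2 + 6x^2; equal, so the equation is exact.
Integrate M with respect to x (treating y as constant): ∫M dx = -2xy^2 + x^4y^4 - x^2 - 2x^4y^3 + 2x^3y + h(y).
Differentiate w.r.t. y and set equal to N: all terms match, so h'(y) = 0 and h is a constant absorbed into C.
General solution: -2xy^2 + x^4y^4 - x^2 - 2x^4y^3 + 2x^3y = C.


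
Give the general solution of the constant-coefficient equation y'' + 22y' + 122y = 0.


Characteristic equation: r² + 22r + 122 = 0.
Discriminant is negative; roots r = -11 ± 1i (complex conjugate pair).
General solution uses e^(α x)(C₁ cos(β x) + C₂ sin(β x)): y = e^(-11x)(C₁cos(x) + C₂sin(x)).


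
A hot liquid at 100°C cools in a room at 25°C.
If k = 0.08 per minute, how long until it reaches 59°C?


From T(t) = T_a + (T₀ - T_a)e^(-kt), set T(t) = 59:
(59 - 25) / (100 - 25) = e^(-0.08t), so t = -ln(0.453)/0.08 ≈ 9.9 minutes.


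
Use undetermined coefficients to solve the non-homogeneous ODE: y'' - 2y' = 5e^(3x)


Characteristic roots of r² - 2r = 0 are 2, 0.
y_h = C₁e^(2x) + C₂.
Forcing exponent 3 is not a characteristic root; try y_p = Ae^(3x).
Substitute: A·(9 + (-2)·3 + (0)) = A·3 = 5, so A = 5/3.
General solution: y = C₁e^(2x) + C₂ + (5/3)e^(3x).


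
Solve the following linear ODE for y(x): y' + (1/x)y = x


P(x) = 1/x ⇒ μ = x^1.
(x^1 y)' = x^1·x^1 = x^2.
Integrate: x^1 y = x^3/(3) + C.
Solve for y: y = (1/3)x^2 + C/x^1.


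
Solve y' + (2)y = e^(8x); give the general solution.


P(x) = 2 ⇒ μ = e^(2x).
(μ y)' = e^(10x) ⇒ μ y = e^(10x)/10 + C.
Divide by μ: y = (1/10)e^(8x) + Ce^(-2x).


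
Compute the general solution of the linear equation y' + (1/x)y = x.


P(x) = 1/x ⇒ μ = x^1.
(x^1 y)' = x^1·x^1 = x^2.
Integrate: x^1 y = x^3/(3) + C.
Solve for y: y = (1/3)x^2 + C/x^1.


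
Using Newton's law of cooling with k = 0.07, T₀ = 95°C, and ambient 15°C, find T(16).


Newton's law: dT/dt = -k(T - T_a) has solution T(t) = T_a + (T₀ - T_a)e^(-kt).
Plug in T_a = 15, T₀ = 95, k = 0.07, t = 16: T(16) = 15 + (80)e^(-1.12) ≈ 41.1°C.


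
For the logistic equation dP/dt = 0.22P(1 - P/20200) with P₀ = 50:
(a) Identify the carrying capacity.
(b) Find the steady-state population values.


Logistic ODE dP/dt = 0.22P(1 - P/20200) has equilibria where dP/dt = 0, i.e. P = 0 or P = 20200.
The coefficient (1 - P/K) = 0 when P = K, identifying K = 20200 as the carrying capacity.
(a) K = 20200; (b) equilibria P = 0 and P = 20200.


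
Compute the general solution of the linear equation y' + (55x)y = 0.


P(x) = 55x ⇒ μ = e^((55/2)x²).
Q(x) = 0 so μ y is constant: y = Ce^(-(55/2)x²).


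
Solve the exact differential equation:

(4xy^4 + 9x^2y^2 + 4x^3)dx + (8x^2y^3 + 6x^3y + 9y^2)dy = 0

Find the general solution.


Check exactness: ∂M/∂y = 16xy^3 + 18x^2y and ∂N/∂x = 16xy^3 + 18x^2y; equal, so the equation is exact.
Integrate M with respect to x (treating y as constant): ∫M dx = 2x^2y^4 + 3x^3y^2 + x^4 + h(y).
Differentiate w.r.t. y and set equal to N: the x-dependent terms already match, leaving h'(y) = 9y^2. Integrate: h(y) = 3y^3.
So F(x,y) = 2x^2y^4 + 3x^3y^2 + x^4 + 3y^3.
General solution: 2x^2y^4 + 3x^3y^2 + x^4 + 3y^3 = C.


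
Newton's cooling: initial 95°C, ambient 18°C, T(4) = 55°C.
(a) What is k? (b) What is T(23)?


Newton's law: T(t) = T_a + (T₀ - T_a)e^(-kt).
(a) Use T(4) = 55: (55 - 18)/(95 - 18) = e^(-k·4), so k = -ln(0.481)/4 ≈ 0.1832.
(b) Apply k to t = 23: T(23) = 18 + (77)e^(-4.214) ≈ 19.1°C.


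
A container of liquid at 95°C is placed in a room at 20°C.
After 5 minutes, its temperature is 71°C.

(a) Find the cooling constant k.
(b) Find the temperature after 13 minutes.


Newton's law: T(t) = T_a + (T₀ - T_a)e^(-kt).
(a) Use T(5) = 71: (71 - 20)/(95 - 20) = e^(-k·5), so k = -ln(0.680)/5 ≈ 0.0771.
(b) Apply k to t = 13: T(13) = 20 + (75)e^(-1.003) ≈ 47.5°C.


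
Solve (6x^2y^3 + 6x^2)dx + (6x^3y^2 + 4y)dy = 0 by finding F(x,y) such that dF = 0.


Check exactness: ∂M/∂y = 18x^2y^2 and ∂N/∂x = 18x^2y^2; equal, so the equation is exact.
Integrate M with respect to x (treating y as constant): ∫M dx = 2x^3y^3 + 2x^3 + h(y).
Differentiate w.r.t. y and set equal to N: the x-dependent terms already match, leaving h'(y) = 4y. Integrate: h(y) = 2y^2.
So F(x,y) = 2x^3y^3 + 2y^2 + 2x^3.
General solution: 2x^3y^3 + 2y^2 + 2x^3 = C.


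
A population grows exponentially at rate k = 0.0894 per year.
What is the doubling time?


Exponential growth: P(t) = P₀ e^(0.0894t). Set P(t)/P₀ = 2: e^(0.0894t) = 2.
Solve: t = ln(2)/0.0894 ≈ 7.75 years.


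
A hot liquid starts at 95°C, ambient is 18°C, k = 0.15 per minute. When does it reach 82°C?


From T(t) = T_a + (T₀ - T_a)e^(-kt), set T(t) = 82:
(82 - 18) / (95 - 18) = e^(-0.15t), so t = -ln(0.831)/0.15 ≈ 1.2 minutes.


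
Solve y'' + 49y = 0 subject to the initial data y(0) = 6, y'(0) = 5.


Characteristic roots of r² + 49 = 0 are ±7i, so y = C₁cos(7x) + C₂sin(7x).
Apply y(0) = 6: C₁ = 6. Differentiate and apply y'(0) = 5: 7·C₂ = 5, so C₂ = 5/7.
Particular solution: y = 6cos(7x) + (5/7)sin(7x).


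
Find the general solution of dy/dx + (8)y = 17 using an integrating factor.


P(x) = 8, Q(x) = 17; integrating factor μ = e^(8x).
(μ y)' = 17e^(8x) ⇒ μ y = (17/8)e^(8x) + C.
Divide by μ: y = 17/8 + Ce^(-8x).


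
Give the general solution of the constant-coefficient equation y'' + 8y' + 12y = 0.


Characteristic equation: r² + 8r + 12 = 0.
Factor: (r + 2)(r + 6) = 0 ⇒ r = -2, -6 (distinct real).
General solution: y = C₁e^(-2x) + C₂e^(-6x).


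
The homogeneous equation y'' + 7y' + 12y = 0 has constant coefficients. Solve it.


Characteristic equation: r² + 7r + 12 = 0.
Factor: (r + 4)(r + 3) = 0 ⇒ r = -4, -3 (distinct real).
General solution: y = C₁e^(-4x) + C₂e^(-3x).


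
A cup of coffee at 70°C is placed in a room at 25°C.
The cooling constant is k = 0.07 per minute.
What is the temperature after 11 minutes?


Newton's law: dT/dt = -k(T - T_a) has solution T(t) = T_a + (T₀ - T_a)e^(-kt).
Plug in T_a = 25, T₀ = 70, k = 0.07, t = 11: T(11) = 25 + (45)e^(-0.77) ≈ 45.8°C.


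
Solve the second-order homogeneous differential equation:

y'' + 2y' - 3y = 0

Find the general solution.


Characteristic equation: r² + 2r - 3 = 0.
Factor: (r + 3)(r - 1) = 0 ⇒ r = -3, 1 (distinct real).
General solution: y = C₁e^(-3x) + C₂e^(x).


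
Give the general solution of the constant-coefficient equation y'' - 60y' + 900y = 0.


Characteristic equation: r² - 60r + 900 = 0, i.e. (r - 30)² = 0.
Repeated root r = 30; include an x factor for the second linearly independent solution.
General solution: y = (C₁ + C₂x)e^(30x).


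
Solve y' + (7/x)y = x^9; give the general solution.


P(x) = 7/x ⇒ μ = x^7.
(x^7 y)' = x^7·x^9 = x^16.
Integrate: x^7 y = x^17/(17) + C.
Solve for y: y = (1/17)x^10 + C/x^7.


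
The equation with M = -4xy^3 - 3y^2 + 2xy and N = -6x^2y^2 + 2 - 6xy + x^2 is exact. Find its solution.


Check exactness: ∂M/∂y = -12xy^2 - 6y + 2x and ∂N/∂x = -12xy^2 - 6y + 2x; equal, so the equation is exact.
Integrate M with respect to x (treating y as constant): ∫M dx = -2x^2y^3 - 3xy^2 + x^2y + h(y).
Differentiate w.r.t. y and set equal to N: the x-dependent terms already match, leaving h'(y) = 2. Integrate: h(y) = 2y.
So F(x,y) = -2x^2y^3 + 2y - 3xy^2 + x^2y.
General solution: -2x^2y^3 + 2y - 3xy^2 + x^2y = C.


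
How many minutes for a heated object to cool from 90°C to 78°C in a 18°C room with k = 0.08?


From T(t) = T_a + (T₀ - T_a)e^(-kt), set T(t) = 78:
(78 - 18) / (90 - 18) = e^(-0.08t), so t = -ln(0.833)/0.08 ≈ 2.3 minutes.


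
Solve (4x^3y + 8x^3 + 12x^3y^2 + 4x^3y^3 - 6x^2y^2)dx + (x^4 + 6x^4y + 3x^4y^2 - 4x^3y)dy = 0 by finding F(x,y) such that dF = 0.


Check exactness: ∂M/∂y = 4x^3 + 24x^3y + 12x^3y^2 - 12x^2y and ∂N/∂x = 4x^3 + 24x^3y + 12x^3y^2 - 12x^2y; equal, so the equation is exact.
Integrate M with respect to x (treating y as constant): ∫M dx = x^4y + 2x^4 + 3x^4y^2 + x^4y^3 - 2x^3y^2 + h(y).
Differentiate w.r.t. y and set equal to N: all terms match, so h'(y) = 0 and h is a constant absorbed into C.
General solution: x^4y + 2x^4 + 3x^4y^2 + x^4y^3 - 2x^3y^2 = C.


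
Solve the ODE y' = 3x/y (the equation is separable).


Separate variables: y dy = 3x dx.
Integrate both sides: y²/2 = (3/2)x^2 + C₀.
Multiply by 2: y² = 3x^2 + C.


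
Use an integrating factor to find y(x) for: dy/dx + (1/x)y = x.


P(x) = 1/x ⇒ μ = x^1.
(x^1 y)' = x^2 ⇒ x^1 y = x^3/(3) + C.
Solve for y: y = (1/3)x^2 + C/x^1.


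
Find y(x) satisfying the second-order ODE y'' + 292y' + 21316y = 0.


Characteristic equation: r² + 292r + 21316 = 0, i.e. (r + 146)² = 0.
Repeated root r = -146; include an x factor for the second linearly independent solution.
General solution: y = (C₁ + C₂x)e^(-146x).


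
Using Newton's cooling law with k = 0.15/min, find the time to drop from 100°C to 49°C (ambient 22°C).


From T(t) = T_a + (T₀ - T_a)e^(-kt), set T(t) = 49:
(49 - 22) / (100 - 22) = e^(-0.15t), so t = -ln(0.346)/0.15 ≈ 7.1 minutes.


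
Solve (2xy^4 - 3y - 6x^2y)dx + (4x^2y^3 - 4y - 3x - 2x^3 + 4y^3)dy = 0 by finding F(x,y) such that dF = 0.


Check exactness: ∂M/∂y = 8xy^3 - 3 - 6x^2 and ∂N/∂x = 8xy^3 - 3 - 6x^2; equal, so the equation is exact.
Integrate M with respect to x (treating y as constant): ∫M dx = x^2y^4 - 3xy - 2x^3y + h(y).
Differentiate w.r.t. y and set equal to N: the x-dependent terms already match, leaving h'(y) = -4y + 4y^3. Integrate: h(y) = -2y^2 + y^4.
So F(x,y) = x^2y^4 - 2y^2 - 3xy - 2x^3y + y^4.
General solution: x^2y^4 - 2y^2 - 3xy - 2x^3y + y^4 = C.


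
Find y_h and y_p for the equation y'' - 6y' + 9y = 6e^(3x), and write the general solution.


Characteristic polynomial (r - 3)² = 0; repeated root r = 3.
y_h = (C₁ + C₂x)e^(3x). Forcing matches the repeated root (resonance), so try y_p = Ax² e^(3x).
Substitute and solve for A: 2A = 6, so A = 3.
General solution: y = (C₁ + C₂x + 3x²)e^(3x).


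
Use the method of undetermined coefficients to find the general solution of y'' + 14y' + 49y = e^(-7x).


Characteristic polynomial (r + 7)² = 0; repeated root r = -7.
y_h = (C₁ + C₂x)e^(-7x). Forcing matches the repeated root (resonance), so try y_p = Ax² e^(-7x).
Substitute and solve for A: 2A = 1, so A = 1/2.
General solution: y = (C₁ + C₂x + (1/2)x²)e^(-7x).


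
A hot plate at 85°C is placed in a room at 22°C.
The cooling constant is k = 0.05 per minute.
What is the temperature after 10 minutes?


Newton's law: dT/dt = -k(T - T_a) has solution T(t) = T_a + (T₀ - T_a)e^(-kt).
Plug in T_a = 22, T₀ = 85, k = 0.05, t = 10: T(10) = 22 + (63)e^(-0.50) ≈ 60.2°C.


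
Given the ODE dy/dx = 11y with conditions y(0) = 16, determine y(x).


General solution of y' = 11y is y = Ce^(11x).
Apply y(0) = 16: C = 16.
Particular solution: y = 16e^(11x).


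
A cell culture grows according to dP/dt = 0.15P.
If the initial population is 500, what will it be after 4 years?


The ODE dP/dt = 0.15P has solution P(t) = P(0)e^(0.15t).
Substitute P(0) = 500 and t = 4: P(4) = 500 e^(0.60) ≈ 911.


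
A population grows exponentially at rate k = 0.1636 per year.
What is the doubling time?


Exponential growth: P(t) = P₀ e^(0.1636t). Set P(t)/P₀ = 2: e^(0.1636t) = 2.
Solve: t = ln(2)/0.1636 ≈ 4.24 years.


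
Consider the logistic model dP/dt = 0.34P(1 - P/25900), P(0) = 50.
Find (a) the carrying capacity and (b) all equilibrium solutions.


Logistic ODE dP/dt = 0.34P(1 - P/25900) has equilibria where dP/dt = 0, i.e. P = 0 or P = 25900.
The coefficient (1 - P/K) = 0 when P = K, identifying K = 25900 as the carrying capacity.
(a) K = 25900; (b) equilibria P = 0 and P = 25900.


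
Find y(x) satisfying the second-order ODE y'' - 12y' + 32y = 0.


Characteristic equation: r² - 12r + 32 = 0.
Factor: (r - 8)(r - 4) = 0 ⇒ r = 8, 4 (distinct real).
General solution: y = C₁e^(8x) + C₂e^(4x).


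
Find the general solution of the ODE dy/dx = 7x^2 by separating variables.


Integrate both sides with respect to x: y = ∫ 7x^2 dx = (7/3)x^3 + C.


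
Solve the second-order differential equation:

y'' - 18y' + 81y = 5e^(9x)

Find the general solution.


Characteristic polynomial (r - 9)² = 0; repeated root r = 9.
y_h = (C₁ + C₂x)e^(9x). Forcing matches the repeated root (resonance), so try y_p = Ax² e^(9x).
Substitute and solve for A: 2A = 5, so A = 5/2.
General solution: y = (C₁ + C₂x + (5/2)x²)e^(9x).


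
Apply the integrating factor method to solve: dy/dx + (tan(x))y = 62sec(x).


P(x) = tan(x) ⇒ μ = e^(∫tan(x)dx) = sec(x).
(sec(x) y)' = 62sec²(x) ⇒ sec(x) y = 62tan(x) + C.
Multiply by cos(x): y = 62sin(x) + C·cos(x).


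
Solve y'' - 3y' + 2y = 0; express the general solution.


Characteristic equation: r² - 3r + 2 = 0.
Factor: (r - 1)(r - 2) = 0 ⇒ r = 1, 2 (distinct real).
General solution: y = C₁e^(x) + C₂e^(2x).


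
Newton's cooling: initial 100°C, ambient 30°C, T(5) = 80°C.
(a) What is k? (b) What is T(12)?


Newton's law: T(t) = T_a + (T₀ - T_a)e^(-kt).
(a) Use T(5) = 80: (80 - 30)/(100 - 30) = e^(-k·5), so k = -ln(0.714)/5 ≈ 0.0673.
(b) Apply k to t = 12: T(12) = 30 + (70)e^(-0.808) ≈ 61.2°C.


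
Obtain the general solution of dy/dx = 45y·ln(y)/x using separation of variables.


Separate: dy/[y ln(y)] = 45 dx/x.
Substitute u = ln(y): du/u = 45 dx/x.
Integrate: ln|ln(y)| = 45ln|x| + C₀, hence ln(y) = C·x^45.


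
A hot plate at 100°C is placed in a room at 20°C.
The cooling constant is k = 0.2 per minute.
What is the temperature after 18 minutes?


Newton's law: dT/dt = -k(T - T_a) has solution T(t) = T_a + (T₀ - T_a)e^(-kt).
Plug in T_a = 20, T₀ = 100, k = 0.2, t = 18: T(18) = 20 + (80)e^(-3.60) ≈ 22.2°C.


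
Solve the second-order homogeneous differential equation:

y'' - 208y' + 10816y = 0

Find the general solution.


Characteristic equation: r² - 208r + 10816 = 0, i.e. (r - 104)² = 0.
Repeated root r = 104; include an x factor for the second linearly independent solution.
General solution: y = (C₁ + C₂x)e^(104x).


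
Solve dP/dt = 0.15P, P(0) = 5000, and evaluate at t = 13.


The ODE dP/dt = 0.15P has solution P(t) = P(0)e^(0.15t).
Substitute P(0) = 5000 and t = 13: P(13) = 5000 e^(1.95) ≈ 35143.


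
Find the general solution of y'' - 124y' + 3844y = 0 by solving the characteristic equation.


Characteristic equation: r² - 124r + 3844 = 0, i.e. (r - 62)² = 0.
Repeated root r = 62; include an x factor for the second linearly independent solution.
General solution: y = (C₁ + C₂x)e^(62x).


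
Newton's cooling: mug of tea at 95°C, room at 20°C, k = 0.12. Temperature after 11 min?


Newton's law: dT/dt = -k(T - T_a) has solution T(t) = T_a + (T₀ - T_a)e^(-kt).
Plug in T_a = 20, T₀ = 95, k = 0.12, t = 11: T(11) = 20 + (75)e^(-1.32) ≈ 40.0°C.


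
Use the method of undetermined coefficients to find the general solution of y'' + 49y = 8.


Homogeneous part: r² + 49 = 0 ⇒ r = ±7i, so y_h = C₁cos(7x) + C₂sin(7x).
Try constant y_p = A; plug in: 49A = 8 ⇒ A = 8/49.
General solution: y = C₁cos(7x) + C₂sin(7x) + 8/49.


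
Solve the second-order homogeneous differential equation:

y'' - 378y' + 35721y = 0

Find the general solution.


Characteristic equation: r² - 378r + 35721 = 0, i.e. (r - 189)² = 0.
Repeated root r = 189; include an x factor for the second linearly independent solution.
General solution: y = (C₁ + C₂x)e^(189x).


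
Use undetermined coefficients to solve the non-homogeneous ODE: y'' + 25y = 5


Homogeneous part: r² + 25 = 0 ⇒ r = ±5i, so y_h = C₁cos(5x) + C₂sin(5x).
Try constant y_p = A; plug in: 25A = 5 ⇒ A = 1/5.
General solution: y = C₁cos(5x) + C₂sin(5x) + 1/5.


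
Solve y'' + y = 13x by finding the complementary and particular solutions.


Homogeneous: r² + 1 = 0 ⇒ r = ±1i, y_h = C₁cos(x) + C₂sin(x).
Polynomial forcing; try y_p = Ax + B. Then y_p'' + 1 y_p = 1(Ax + B) = 13x, so B = 0 and A = 13.
General solution: y = C₁cos(x) + C₂sin(x) + 13x.


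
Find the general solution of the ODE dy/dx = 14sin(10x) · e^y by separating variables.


Separate: e^(-y) dy = 14sin(10x) dx.
Integrate: -e^(-y) = -(7/5)cos(10x) + C₀.
Rearrange: e^(-y) = (7/5)cos(10x) + C.


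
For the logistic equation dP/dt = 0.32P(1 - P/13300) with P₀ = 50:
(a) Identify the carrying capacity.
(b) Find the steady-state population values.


Logistic ODE dP/dt = 0.32P(1 - P/13300) has equilibria where dP/dt = 0, i.e. P = 0 or P = 13300.
The coefficient (1 - P/K) = 0 when P = K, identifying K = 13300 as the carrying capacity.
(a) K = 13300; (b) equilibria P = 0 and P = 13300.


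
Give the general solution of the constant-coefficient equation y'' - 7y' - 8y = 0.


Characteristic equation: r² - 7r - 8 = 0.
Factor: (r + 1)(r - 8) = 0 ⇒ r = -1, 8 (distinct real).
General solution: y = C₁e^(-x) + C₂e^(8x).


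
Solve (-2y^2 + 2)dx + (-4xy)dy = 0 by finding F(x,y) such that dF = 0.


Check exactness: ∂M/∂y = -4y and ∂N/∂x = -4y; equal, so the equation is exact.
Integrate M with respect to x (treating y as constant): ∫M dx = -2xy^2 + 2x + h(y).
Differentiate w.r.t. y and set equal to N: all terms match, so h'(y) = 0 and h is a constant absorbed into C.
General solution: -2xy^2 + 2x = C.


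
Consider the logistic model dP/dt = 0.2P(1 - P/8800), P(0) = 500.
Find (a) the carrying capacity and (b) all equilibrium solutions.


Logistic ODE dP/dt = 0.2P(1 - P/8800) has equilibria where dP/dt = 0, i.e. P = 0 or P = 8800.
The coefficient (1 - P/K) = 0 when P = K, identifying K = 8800 as the carrying capacity.
(a) K = 8800; (b) equilibria P = 0 and P = 8800.


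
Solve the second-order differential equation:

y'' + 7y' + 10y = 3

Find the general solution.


Characteristic roots of r² + 7r + 10 = 0 are -5, -2.
y_h = C₁e^(-5x) + C₂e^(-2x).
Constant forcing; try y_p = A. Then 10A = 3 ⇒ A = 3/10.
General solution: y = C₁e^(-5x) + C₂e^(-2x) + 3/10.
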